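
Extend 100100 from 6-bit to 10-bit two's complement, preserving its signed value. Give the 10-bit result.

1111100100

MSB of 100100 is 1; replicate it into the new high bits.
1111|100100 → 1111100100 (still -28).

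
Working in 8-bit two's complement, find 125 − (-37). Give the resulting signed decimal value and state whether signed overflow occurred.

-94; overflow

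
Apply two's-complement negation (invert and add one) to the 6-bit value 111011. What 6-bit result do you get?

Invert: 000100. Add 1: 000101.

000101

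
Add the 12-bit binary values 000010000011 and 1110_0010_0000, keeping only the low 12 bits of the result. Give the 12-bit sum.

  000010000011
+ 111000100000
= 111010100011

111010100011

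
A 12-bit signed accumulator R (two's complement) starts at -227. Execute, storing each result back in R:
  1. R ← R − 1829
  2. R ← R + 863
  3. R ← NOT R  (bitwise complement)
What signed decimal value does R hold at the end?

Start: R = -227 = 111100011101.
R = -227 − 1829 = -2056; wraps to 2040 = 011111111000
R = 2040 + 863 = 2903; wraps to -1193 = 101101010111
R = NOT 101101010111 = 010010101000 = 1192

1192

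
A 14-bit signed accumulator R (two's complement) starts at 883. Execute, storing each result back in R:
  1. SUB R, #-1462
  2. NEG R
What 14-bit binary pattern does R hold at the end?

Start: R = 883 = 00001101110011.
R = 883 − (-1462) = 2345 = 00100100101001
R = −(2345) = -2345 = 11011011010111

11011011010111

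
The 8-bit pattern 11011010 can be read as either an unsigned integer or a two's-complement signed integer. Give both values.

unsigned = 218, signed = -38

Unsigned: 11011010 = 218.
Signed: MSB=1 → 218 − 256 = -38.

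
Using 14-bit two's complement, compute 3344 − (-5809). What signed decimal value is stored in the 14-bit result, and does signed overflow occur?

-7231; overflow

3344 → 00110100010000
-5809 → 10100101001111
Subtract via negate-and-add: invert 10100101001111 + 1 = 01011010110001 (i.e. 5809).
  00110100010000
+ 01011010110001
= 10001111000001
Result 10001111000001: MSB = 1 → 9153 − 16384 = -7231.
Both addends (after negating the subtrahend) are non-negative but the stored result is negative: signed overflow. The true value 3344 − (-5809) = 9153 lies outside [-8192, 8191].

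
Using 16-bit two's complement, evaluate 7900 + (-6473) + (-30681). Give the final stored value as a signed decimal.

7900 + (-6473) = 1427 (0000010110010011)
1427 + (-30681) = -29254 (1000110110111010)

-29254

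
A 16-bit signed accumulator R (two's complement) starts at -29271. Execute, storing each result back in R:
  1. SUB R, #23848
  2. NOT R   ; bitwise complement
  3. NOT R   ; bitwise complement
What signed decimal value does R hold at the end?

12417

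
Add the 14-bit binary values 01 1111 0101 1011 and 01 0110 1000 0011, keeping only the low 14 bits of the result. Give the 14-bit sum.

  01111101011011
+ 01011010000011
= 11010111011110

11010111011110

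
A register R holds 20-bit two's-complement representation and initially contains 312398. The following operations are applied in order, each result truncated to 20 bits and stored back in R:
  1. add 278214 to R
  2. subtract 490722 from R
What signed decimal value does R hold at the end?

Start: R = 312398 = 01001100010001001110.
R = 312398 + 278214 = 590612; wraps to -457964 = 10010000001100010100
R = -457964 − 490722 = -948686; wraps to 99890 = 00011000011000110010

99890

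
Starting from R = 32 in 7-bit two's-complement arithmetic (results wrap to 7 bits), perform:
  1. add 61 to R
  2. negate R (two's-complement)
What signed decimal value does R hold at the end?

Start: R = 32 = 0100000.
R = 32 + 61 = 93; wraps to -35 = 1011101
R = −(-35) = 35 = 0100011

35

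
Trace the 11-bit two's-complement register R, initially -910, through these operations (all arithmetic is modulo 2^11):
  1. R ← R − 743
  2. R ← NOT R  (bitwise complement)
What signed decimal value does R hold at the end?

-396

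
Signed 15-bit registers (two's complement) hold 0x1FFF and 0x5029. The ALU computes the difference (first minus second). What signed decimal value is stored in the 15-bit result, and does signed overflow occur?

0x1FFF = 001111111111111 = 8191 (signed)
0x5029 = 101000000101001 = -12247 (signed)
Subtract via negate-and-add: invert 101000000101001 + 1 = 010111111010111 (i.e. 12247).
  001111111111111
+ 010111111010111
= 100111111010110
Result 100111111010110: MSB = 1 → 20438 − 32768 = -12330.
Both addends (after negating the subtrahend) are non-negative but the stored result is negative: signed overflow. The true value 8191 − (-12247) = 20438 lies outside [-16384, 16383].

-12330; overflow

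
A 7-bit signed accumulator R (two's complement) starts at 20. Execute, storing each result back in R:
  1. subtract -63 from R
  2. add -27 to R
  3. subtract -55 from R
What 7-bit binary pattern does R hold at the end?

Start: R = 20 = 0010100.
R = 20 − (-63) = 83; wraps to -45 = 1010011
R = -45 + (-27) = -72; wraps to 56 = 0111000
R = 56 − (-55) = 111; wraps to -17 = 1101111

1101111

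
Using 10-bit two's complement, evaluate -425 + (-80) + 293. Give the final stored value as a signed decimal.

-425 + (-80) = -505 (1000000111)
-505 + 293 = -212 (1100101100)

-212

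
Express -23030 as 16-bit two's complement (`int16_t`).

1010011000001010

|-23030| = 23030 = 0101100111110110 in 16 bits.
Invert the bits: 1010011000001001. Add 1: 1010011000001010.
Check: 1010011000001010 reads as 42506 − 65536 = -23030.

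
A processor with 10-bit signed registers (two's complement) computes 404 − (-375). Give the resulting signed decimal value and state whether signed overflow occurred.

404 → 0110010100
-375 → 1010001001
Subtract via negate-and-add: invert 1010001001 + 1 = 0101110111 (i.e. 375).
  0110010100
+ 0101110111
= 1100001011
Result 1100001011: MSB = 1 → 779 − 1024 = -245.
Both addends (after negating the subtrahend) are non-negative but the stored result is negative: signed overflow. The true value 404 − (-375) = 779 lies outside [-512, 511].

-245; overflow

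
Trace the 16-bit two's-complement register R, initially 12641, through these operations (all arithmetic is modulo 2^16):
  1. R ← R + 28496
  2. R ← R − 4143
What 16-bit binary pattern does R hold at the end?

Start: R = 12641 = 0011000101100001.
R = 12641 + 28496 = 41137; wraps to -24399 = 1010000010110001
R = -24399 − 4143 = -28542 = 1001000010000010

1001000010000010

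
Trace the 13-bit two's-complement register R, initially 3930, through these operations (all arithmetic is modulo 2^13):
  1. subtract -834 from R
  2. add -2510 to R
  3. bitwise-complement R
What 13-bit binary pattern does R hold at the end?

Start: R = 3930 = 0111101011010.
R = 3930 − (-834) = 4764; wraps to -3428 = 1001010011100
R = -3428 + (-2510) = -5938; wraps to 2254 = 0100011001110
R = NOT 0100011001110 = 1011100110001 = -2255

1011100110001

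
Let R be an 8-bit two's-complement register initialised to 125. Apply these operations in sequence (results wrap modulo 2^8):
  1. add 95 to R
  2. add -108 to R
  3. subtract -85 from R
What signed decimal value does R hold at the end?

-59

Start: R = 125 = 01111101.
R = 125 + 95 = 220; wraps to -36 = 11011100
R = -36 + (-108) = -144; wraps to 112 = 01110000
R = 112 − (-85) = 197; wraps to -59 = 11000101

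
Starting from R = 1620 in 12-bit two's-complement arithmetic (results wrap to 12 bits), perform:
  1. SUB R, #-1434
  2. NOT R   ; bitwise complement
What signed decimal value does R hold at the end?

1041

Start: R = 1620 = 011001010100.
R = 1620 − (-1434) = 3054; wraps to -1042 = 101111101110
R = NOT 101111101110 = 010000010001 = 1041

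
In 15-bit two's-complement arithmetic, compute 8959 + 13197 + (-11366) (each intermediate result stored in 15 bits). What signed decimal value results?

10790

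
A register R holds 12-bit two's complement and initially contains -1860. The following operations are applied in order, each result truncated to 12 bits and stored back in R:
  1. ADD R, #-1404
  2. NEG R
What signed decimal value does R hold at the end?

Start: R = -1860 = 100010111100.
R = -1860 + (-1404) = -3264; wraps to 832 = 001101000000
R = −(832) = -832 = 110011000000

-832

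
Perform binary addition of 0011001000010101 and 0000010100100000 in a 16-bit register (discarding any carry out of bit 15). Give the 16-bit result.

  0011001000010101
+ 0000010100100000
= 0011011100110101

0011011100110101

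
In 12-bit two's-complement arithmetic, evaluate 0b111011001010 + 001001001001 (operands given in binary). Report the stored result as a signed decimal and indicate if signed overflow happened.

0b111011001010 → 111011001010 = -310 (signed)
001001001001 = 585 (signed)
  111011001010
+ 001001001001
= 000100010011  (discard carry-out 1)
Result 000100010011: MSB = 0 → value 275.
Addends have opposite signs, so signed overflow cannot occur.

275; no overflow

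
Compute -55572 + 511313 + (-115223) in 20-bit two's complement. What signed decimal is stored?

-55572 + 511313 = 455741 (01101111010000111101)
455741 + (-115223) = 340518 (01010011001000100110)

340518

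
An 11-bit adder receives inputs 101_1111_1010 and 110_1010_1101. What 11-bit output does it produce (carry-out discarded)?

  10111111010
+ 11010101101
= 10010100111  (discard carry-out 1)

10010100111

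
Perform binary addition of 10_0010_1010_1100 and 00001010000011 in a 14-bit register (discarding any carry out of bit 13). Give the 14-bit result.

  10001010101100
+ 00001010000011
= 10010100101111

10010100101111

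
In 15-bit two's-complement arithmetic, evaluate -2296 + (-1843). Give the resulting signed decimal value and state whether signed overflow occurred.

-4139; no overflow

-2296 → 111011100001000
-1843 → 111100011001101
  111011100001000
+ 111100011001101
= 110111111010101  (discard carry-out 1)
Result 110111111010101: MSB = 1 → 28629 − 32768 = -4139.
Both addends are negative and so is the stored result: no signed overflow.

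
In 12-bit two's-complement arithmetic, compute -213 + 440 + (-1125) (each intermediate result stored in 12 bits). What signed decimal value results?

-898

-213 + 440 = 227 (000011100011)
227 + (-1125) = -898 (110001111110)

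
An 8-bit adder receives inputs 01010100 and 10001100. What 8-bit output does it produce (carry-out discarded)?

11100000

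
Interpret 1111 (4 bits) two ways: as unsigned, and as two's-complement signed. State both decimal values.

Unsigned: 1111 = 15.
Signed: MSB=1 → 15 − 16 = -1.

unsigned = 15, signed = -1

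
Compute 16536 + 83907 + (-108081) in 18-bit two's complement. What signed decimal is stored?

-7638

16536 + 83907 = 100443 (011000100001011011)
100443 + (-108081) = -7638 (111110001000101010)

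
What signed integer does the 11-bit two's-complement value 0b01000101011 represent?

MSB is 0, so the value is non-negative: 01000101011 = 555.

555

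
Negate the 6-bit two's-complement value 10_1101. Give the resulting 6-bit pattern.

010011

Invert: 010010. Add 1: 010011.
Check: 101101 = -19, 010011 = 19.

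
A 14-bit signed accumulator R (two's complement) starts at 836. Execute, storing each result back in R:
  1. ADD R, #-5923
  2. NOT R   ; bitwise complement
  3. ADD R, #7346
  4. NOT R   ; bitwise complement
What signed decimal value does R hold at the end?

Start: R = 836 = 00001101000100.
R = 836 + (-5923) = -5087 = 10110000100001
R = NOT 10110000100001 = 01001111011110 = 5086
R = 5086 + 7346 = 12432; wraps to -3952 = 11000010010000
R = NOT 11000010010000 = 00111101101111 = 3951

3951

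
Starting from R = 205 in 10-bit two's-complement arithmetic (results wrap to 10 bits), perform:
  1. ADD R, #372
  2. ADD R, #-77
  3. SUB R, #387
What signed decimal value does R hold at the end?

113

Start: R = 205 = 0011001101.
R = 205 + 372 = 577; wraps to -447 = 1001000001
R = -447 + (-77) = -524; wraps to 500 = 0111110100
R = 500 − 387 = 113 = 0001110001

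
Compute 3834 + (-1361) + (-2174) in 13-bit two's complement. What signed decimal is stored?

299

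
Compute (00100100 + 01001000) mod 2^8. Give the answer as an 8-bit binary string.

01101100

  00100100
+ 01001000
= 01101100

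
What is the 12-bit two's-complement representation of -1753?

100100100111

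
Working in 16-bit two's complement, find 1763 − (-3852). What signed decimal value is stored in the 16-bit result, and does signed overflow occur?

5615; no overflow

1763 → 0000011011100011
-3852 → 1111000011110100
Subtract via negate-and-add: invert 1111000011110100 + 1 = 0000111100001100 (i.e. 3852).
  0000011011100011
+ 0000111100001100
= 0001010111101111
Result 0001010111101111: MSB = 0 → value 5615.
Both addends (after negating the subtrahend) are non-negative and so is the stored result: no signed overflow.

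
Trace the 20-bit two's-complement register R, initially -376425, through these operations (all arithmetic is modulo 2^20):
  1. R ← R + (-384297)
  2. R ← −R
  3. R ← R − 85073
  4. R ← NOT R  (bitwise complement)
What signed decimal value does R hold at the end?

372926

Start: R = -376425 = 10100100000110010111.
R = -376425 + (-384297) = -760722; wraps to 287854 = 01000110010001101110
R = −(287854) = -287854 = 10111001101110010010
R = -287854 − 85073 = -372927 = 10100100111101000001
R = NOT 10100100111101000001 = 01011011000010111110 = 372926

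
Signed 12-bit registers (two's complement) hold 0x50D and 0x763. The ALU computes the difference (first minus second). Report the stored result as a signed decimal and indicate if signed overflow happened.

0x50D = 010100001101 = 1293 (signed)
0x763 = 011101100011 = 1891 (signed)
Subtract via negate-and-add: invert 011101100011 + 1 = 100010011101 (i.e. -1891).
  010100001101
+ 100010011101
= 110110101010
Result 110110101010: MSB = 1 → 3498 − 4096 = -598.
Addends (after negating the subtrahend) have opposite signs, so signed overflow cannot occur.

-598; no overflow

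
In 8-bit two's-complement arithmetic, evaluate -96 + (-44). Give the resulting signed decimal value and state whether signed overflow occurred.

116; overflow

-96 → 10100000
-44 → 11010100
  10100000
+ 11010100
= 01110100  (discard carry-out 1)
Result 01110100: MSB = 0 → value 116.
Both addends are negative but the stored result is non-negative: signed overflow. The true value -96 + (-44) = -140 lies outside [-128, 127].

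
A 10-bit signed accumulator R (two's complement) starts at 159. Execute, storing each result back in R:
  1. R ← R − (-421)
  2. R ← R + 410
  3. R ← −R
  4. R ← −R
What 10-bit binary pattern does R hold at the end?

1111011110

Start: R = 159 = 0010011111.
R = 159 − (-421) = 580; wraps to -444 = 1001000100
R = -444 + 410 = -34 = 1111011110
R = −(-34) = 34 = 0000100010
R = −(34) = -34 = 1111011110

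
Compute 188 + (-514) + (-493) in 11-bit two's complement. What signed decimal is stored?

-819

188 + (-514) = -326 (11010111010)
-326 + (-493) = -819 (10011001101)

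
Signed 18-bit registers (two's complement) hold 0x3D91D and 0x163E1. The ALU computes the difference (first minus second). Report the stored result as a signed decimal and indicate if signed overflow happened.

-101060; no overflow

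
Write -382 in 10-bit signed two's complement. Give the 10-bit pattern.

1010000010

|-382| = 382 = 0101111110 in 10 bits.
Invert the bits: 1010000001. Add 1: 1010000010.
Check: 1010000010 reads as 642 − 1024 = -382.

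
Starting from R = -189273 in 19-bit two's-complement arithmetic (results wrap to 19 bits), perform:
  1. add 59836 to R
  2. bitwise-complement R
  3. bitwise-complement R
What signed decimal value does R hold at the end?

-129437

Start: R = -189273 = 1010001110010100111.
R = -189273 + 59836 = -129437 = 1100000011001100011
R = NOT 1100000011001100011 = 0011111100110011100 = 129436
R = NOT 0011111100110011100 = 1100000011001100011 = -129437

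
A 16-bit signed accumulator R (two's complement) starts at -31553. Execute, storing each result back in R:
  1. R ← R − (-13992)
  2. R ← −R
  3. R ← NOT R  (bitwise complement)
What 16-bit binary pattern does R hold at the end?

1011101101100110

Start: R = -31553 = 1000010010111111.
R = -31553 − (-13992) = -17561 = 1011101101100111
R = −(-17561) = 17561 = 0100010010011001
R = NOT 0100010010011001 = 1011101101100110 = -17562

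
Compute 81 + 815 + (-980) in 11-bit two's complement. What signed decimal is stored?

81 + 815 = 896 (01110000000)
896 + (-980) = -84 (11110101100)

-84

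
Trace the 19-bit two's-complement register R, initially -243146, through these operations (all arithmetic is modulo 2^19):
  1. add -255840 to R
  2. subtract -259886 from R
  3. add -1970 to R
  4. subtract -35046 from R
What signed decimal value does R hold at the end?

-206024

Start: R = -243146 = 1000100101000110110.
R = -243146 + (-255840) = -498986; wraps to 25302 = 0000110001011010110
R = 25302 − (-259886) = 285188; wraps to -239100 = 1000101101000000100
R = -239100 + (-1970) = -241070 = 1000101001001010010
R = -241070 − (-35046) = -206024 = 1001101101100111000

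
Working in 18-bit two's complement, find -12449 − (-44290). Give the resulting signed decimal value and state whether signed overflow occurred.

-12449 → 111100111101011111
-44290 → 110101001011111110
Subtract via negate-and-add: invert 110101001011111110 + 1 = 001010110100000010 (i.e. 44290).
  111100111101011111
+ 001010110100000010
= 000111110001100001  (discard carry-out 1)
Result 000111110001100001: MSB = 0 → value 31841.
Addends (after negating the subtrahend) have opposite signs, so signed overflow cannot occur.

31841; no overflow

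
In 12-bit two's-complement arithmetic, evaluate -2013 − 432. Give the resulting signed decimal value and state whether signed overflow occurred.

-2013 → 100000100011
432 → 000110110000
Subtract via negate-and-add: invert 000110110000 + 1 = 111001010000 (i.e. -432).
  100000100011
+ 111001010000
= 011001110011  (discard carry-out 1)
Result 011001110011: MSB = 0 → value 1651.
Both addends (after negating the subtrahend) are negative but the stored result is non-negative: signed overflow. The true value -2013 − 432 = -2445 lies outside [-2048, 2047].

1651; overflow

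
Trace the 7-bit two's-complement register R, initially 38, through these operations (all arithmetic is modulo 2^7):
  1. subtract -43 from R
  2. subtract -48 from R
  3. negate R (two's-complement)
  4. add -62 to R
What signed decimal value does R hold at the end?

-63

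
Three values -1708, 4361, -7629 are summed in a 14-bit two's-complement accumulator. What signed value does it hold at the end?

-1708 + 4361 = 2653 (00101001011101)
2653 + (-7629) = -4976 (10110010010000)

-4976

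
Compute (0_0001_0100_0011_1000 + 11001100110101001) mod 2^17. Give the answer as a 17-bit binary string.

11010110111100001

  00001010000111000
+ 11001100110101001
= 11010110111100001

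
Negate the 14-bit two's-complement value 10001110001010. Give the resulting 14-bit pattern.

01110001110110

Invert: 01110001110101. Add 1: 01110001110110.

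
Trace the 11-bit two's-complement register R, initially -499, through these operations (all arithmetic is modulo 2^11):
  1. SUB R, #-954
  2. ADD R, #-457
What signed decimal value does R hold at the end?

-2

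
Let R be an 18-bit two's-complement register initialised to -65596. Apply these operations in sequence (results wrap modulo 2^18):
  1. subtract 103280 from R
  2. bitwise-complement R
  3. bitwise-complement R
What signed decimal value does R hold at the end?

93268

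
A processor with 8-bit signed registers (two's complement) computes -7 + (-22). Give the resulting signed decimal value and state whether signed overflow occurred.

-7 → 11111001
-22 → 11101010
  11111001
+ 11101010
= 11100011  (discard carry-out 1)
Result 11100011: MSB = 1 → 227 − 256 = -29.
Both addends are negative and so is the stored result: no signed overflow.

-29; no overflow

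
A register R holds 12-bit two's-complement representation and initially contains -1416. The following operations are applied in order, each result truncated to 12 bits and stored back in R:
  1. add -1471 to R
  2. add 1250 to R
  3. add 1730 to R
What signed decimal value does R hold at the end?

93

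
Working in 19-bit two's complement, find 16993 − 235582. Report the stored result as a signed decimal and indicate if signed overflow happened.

-218589; no overflow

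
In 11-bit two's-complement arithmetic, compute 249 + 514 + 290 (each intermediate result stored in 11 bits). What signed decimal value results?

249 + 514 = 763 (01011111011)
763 + 290 = 1053 → wraps to -995 (10000011101)

-995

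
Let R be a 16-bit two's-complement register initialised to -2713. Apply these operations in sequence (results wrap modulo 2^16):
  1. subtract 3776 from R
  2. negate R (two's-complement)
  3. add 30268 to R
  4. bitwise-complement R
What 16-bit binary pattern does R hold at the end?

0111000001101010

Start: R = -2713 = 1111010101100111.
R = -2713 − 3776 = -6489 = 1110011010100111
R = −(-6489) = 6489 = 0001100101011001
R = 6489 + 30268 = 36757; wraps to -28779 = 1000111110010101
R = NOT 1000111110010101 = 0111000001101010 = 28778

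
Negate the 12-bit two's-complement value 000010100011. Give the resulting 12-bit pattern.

Invert: 111101011100. Add 1: 111101011101.
Check: 000010100011 = 163, 111101011101 = -163.

111101011101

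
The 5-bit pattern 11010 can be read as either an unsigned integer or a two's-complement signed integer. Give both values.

Unsigned: 11010 = 26.
Signed: MSB=1 → 26 − 32 = -6.

unsigned = 26, signed = -6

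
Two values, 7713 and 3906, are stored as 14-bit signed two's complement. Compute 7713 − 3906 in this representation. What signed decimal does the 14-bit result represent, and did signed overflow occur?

3807; no overflow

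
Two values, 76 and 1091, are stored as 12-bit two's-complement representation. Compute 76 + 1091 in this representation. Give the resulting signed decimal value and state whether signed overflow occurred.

1167; no overflow

76 → 000001001100
1091 → 010001000011
  000001001100
+ 010001000011
= 010010001111
Result 010010001111: MSB = 0 → value 1167.
Both addends are non-negative and so is the stored result: no signed overflow.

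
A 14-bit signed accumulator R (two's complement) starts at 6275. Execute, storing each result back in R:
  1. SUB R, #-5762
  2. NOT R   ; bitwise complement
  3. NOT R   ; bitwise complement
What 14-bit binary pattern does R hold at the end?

Start: R = 6275 = 01100010000011.
R = 6275 − (-5762) = 12037; wraps to -4347 = 10111100000101
R = NOT 10111100000101 = 01000011111010 = 4346
R = NOT 01000011111010 = 10111100000101 = -4347

10111100000101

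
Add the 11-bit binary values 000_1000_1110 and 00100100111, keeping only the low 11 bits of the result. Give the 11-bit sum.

00110110101

  00010001110
+ 00100100111
= 00110110101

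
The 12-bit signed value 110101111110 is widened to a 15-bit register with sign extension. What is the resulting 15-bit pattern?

111110101111110

MSB of 110101111110 is 1; replicate it into the new high bits.
111|110101111110 → 111110101111110 (still -642).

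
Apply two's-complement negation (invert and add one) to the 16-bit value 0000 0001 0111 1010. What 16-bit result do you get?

Invert: 1111111010000101. Add 1: 1111111010000110.

1111111010000110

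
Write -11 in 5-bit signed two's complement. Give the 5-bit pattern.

|-11| = 11 = 01011 in 5 bits.
Invert the bits: 10100. Add 1: 10101.

10101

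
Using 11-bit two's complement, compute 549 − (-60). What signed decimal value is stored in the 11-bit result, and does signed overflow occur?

609; no overflow

549 → 01000100101
-60 → 11111000100
Subtract via negate-and-add: invert 11111000100 + 1 = 00000111100 (i.e. 60).
  01000100101
+ 00000111100
= 01001100001
Result 01001100001: MSB = 0 → value 609.
Both addends (after negating the subtrahend) are non-negative and so is the stored result: no signed overflow.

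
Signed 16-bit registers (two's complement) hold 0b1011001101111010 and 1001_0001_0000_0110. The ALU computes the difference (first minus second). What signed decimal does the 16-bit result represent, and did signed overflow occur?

8820; no overflow

0b1011001101111010 → 1011001101111010 = -19590 (signed)
1001_0001_0000_0110 → 1001000100000110 = -28410 (signed)
Subtract via negate-and-add: invert 1001000100000110 + 1 = 0110111011111010 (i.e. 28410).
  1011001101111010
+ 0110111011111010
= 0010001001110100  (discard carry-out 1)
Result 0010001001110100: MSB = 0 → value 8820.
Addends (after negating the subtrahend) have opposite signs, so signed overflow cannot occur.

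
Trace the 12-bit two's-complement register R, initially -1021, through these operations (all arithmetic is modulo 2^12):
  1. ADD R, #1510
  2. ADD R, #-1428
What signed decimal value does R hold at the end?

-939

Start: R = -1021 = 110000000011.
R = -1021 + 1510 = 489 = 000111101001
R = 489 + (-1428) = -939 = 110001010101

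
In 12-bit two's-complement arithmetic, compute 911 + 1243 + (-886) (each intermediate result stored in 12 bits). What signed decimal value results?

1268

911 + 1243 = 2154 → wraps to -1942 (100001101010)
-1942 + (-886) = -2828 → wraps to 1268 (010011110100)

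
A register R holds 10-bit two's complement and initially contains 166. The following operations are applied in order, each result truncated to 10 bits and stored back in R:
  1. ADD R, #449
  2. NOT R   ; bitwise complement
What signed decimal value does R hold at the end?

Start: R = 166 = 0010100110.
R = 166 + 449 = 615; wraps to -409 = 1001100111
R = NOT 1001100111 = 0110011000 = 408

408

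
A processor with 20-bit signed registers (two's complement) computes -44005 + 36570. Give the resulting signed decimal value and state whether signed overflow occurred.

-7435; no overflow

-44005 → 11110101010000011011
36570 → 00001000111011011010
  11110101010000011011
+ 00001000111011011010
= 11111110001011110101
Result 11111110001011110101: MSB = 1 → 1041141 − 1048576 = -7435.
Addends have opposite signs, so signed overflow cannot occur.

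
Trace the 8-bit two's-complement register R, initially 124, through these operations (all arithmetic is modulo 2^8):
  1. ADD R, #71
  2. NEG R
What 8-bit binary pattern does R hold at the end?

00111101

Start: R = 124 = 01111100.
R = 124 + 71 = 195; wraps to -61 = 11000011
R = −(-61) = 61 = 00111101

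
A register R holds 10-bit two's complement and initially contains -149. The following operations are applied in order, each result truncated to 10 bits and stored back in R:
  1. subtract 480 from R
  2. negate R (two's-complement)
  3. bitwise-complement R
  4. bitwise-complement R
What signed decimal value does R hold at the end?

Start: R = -149 = 1101101011.
R = -149 − 480 = -629; wraps to 395 = 0110001011
R = −(395) = -395 = 1001110101
R = NOT 1001110101 = 0110001010 = 394
R = NOT 0110001010 = 1001110101 = -395

-395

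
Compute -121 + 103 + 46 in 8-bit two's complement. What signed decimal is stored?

-121 + 103 = -18 (11101110)
-18 + 46 = 28 (00011100)

28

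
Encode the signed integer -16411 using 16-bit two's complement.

|-16411| = 16411 = 0100000000011011 in 16 bits.
Invert the bits: 1011111111100100. Add 1: 1011111111100101.
Check: 1011111111100101 reads as 49125 − 65536 = -16411.

1011111111100101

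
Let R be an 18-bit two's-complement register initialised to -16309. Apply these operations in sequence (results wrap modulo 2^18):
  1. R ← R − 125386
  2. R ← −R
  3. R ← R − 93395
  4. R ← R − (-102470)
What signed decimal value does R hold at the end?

-111374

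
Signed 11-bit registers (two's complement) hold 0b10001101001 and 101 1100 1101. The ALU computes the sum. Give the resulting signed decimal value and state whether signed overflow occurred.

566; overflow

0b10001101001 → 10001101001 = -919 (signed)
101 1100 1101 → 10111001101 = -563 (signed)
  10001101001
+ 10111001101
= 01000110110  (discard carry-out 1)
Result 01000110110: MSB = 0 → value 566.
Both addends are negative but the stored result is non-negative: signed overflow. The true value -919 + (-563) = -1482 lies outside [-1024, 1023].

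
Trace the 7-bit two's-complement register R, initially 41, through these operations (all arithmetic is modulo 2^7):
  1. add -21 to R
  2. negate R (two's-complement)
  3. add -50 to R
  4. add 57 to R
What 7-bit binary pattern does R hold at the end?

Start: R = 41 = 0101001.
R = 41 + (-21) = 20 = 0010100
R = −(20) = -20 = 1101100
R = -20 + (-50) = -70; wraps to 58 = 0111010
R = 58 + 57 = 115; wraps to -13 = 1110011

1110011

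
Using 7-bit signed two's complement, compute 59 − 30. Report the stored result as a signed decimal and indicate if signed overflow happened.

59 → 0111011
30 → 0011110
Subtract via negate-and-add: invert 0011110 + 1 = 1100010 (i.e. -30).
  0111011
+ 1100010
= 0011101  (discard carry-out 1)
Result 0011101: MSB = 0 → value 29.
Addends (after negating the subtrahend) have opposite signs, so signed overflow cannot occur.

29; no overflow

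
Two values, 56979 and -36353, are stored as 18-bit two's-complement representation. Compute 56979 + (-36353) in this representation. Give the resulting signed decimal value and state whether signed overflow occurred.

56979 → 001101111010010011
-36353 → 110111000111111111
  001101111010010011
+ 110111000111111111
= 000101000010010010  (discard carry-out 1)
Result 000101000010010010: MSB = 0 → value 20626.
Addends have opposite signs, so signed overflow cannot occur.

20626; no overflow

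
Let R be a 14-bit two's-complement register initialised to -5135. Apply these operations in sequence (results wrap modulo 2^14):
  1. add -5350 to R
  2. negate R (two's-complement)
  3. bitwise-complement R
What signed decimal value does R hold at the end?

Start: R = -5135 = 10101111110001.
R = -5135 + (-5350) = -10485; wraps to 5899 = 01011100001011
R = −(5899) = -5899 = 10100011110101
R = NOT 10100011110101 = 01011100001010 = 5898

5898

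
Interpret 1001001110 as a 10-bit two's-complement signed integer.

-434

MSB is 1, so the value is negative.
Unsigned reading: 590. Subtract 2^10 = 1024: 590 − 1024 = -434.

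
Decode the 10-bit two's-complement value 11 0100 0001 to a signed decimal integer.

MSB is 1, so the value is negative.
Invert: 0010111110. Add 1: 0010111111 = 191. So the value is −191.

-191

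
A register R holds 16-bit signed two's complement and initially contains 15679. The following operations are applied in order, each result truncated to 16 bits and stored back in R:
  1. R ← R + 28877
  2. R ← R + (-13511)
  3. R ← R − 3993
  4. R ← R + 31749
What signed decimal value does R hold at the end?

-6735

Start: R = 15679 = 0011110100111111.
R = 15679 + 28877 = 44556; wraps to -20980 = 1010111000001100
R = -20980 + (-13511) = -34491; wraps to 31045 = 0111100101000101
R = 31045 − 3993 = 27052 = 0110100110101100
R = 27052 + 31749 = 58801; wraps to -6735 = 1110010110110001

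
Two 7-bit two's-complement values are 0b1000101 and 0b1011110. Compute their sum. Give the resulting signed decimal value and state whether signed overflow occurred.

35; overflow

0b1000101 → 1000101 = -59 (signed)
0b1011110 → 1011110 = -34 (signed)
  1000101
+ 1011110
= 0100011  (discard carry-out 1)
Result 0100011: MSB = 0 → value 35.
Both addends are negative but the stored result is non-negative: signed overflow. The true value -59 + (-34) = -93 lies outside [-64, 63].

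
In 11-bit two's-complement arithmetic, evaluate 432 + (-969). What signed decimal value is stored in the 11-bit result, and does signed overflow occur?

-537; no overflow

432 → 00110110000
-969 → 10000110111
  00110110000
+ 10000110111
= 10111100111
Result 10111100111: MSB = 1 → 1511 − 2048 = -537.
Addends have opposite signs, so signed overflow cannot occur.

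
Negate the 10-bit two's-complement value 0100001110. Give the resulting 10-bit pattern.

Invert: 1011110001. Add 1: 1011110010.
Check: 0100001110 = 270, 1011110010 = -270.

1011110010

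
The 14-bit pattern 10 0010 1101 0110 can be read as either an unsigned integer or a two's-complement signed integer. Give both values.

unsigned = 8918, signed = -7466

Unsigned: 10001011010110 = 8918.
Signed: MSB=1 → 8918 − 16384 = -7466.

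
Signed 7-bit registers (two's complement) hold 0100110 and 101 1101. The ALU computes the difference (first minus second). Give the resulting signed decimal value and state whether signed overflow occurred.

0100110 = 38 (signed)
101 1101 → 1011101 = -35 (signed)
Subtract via negate-and-add: invert 1011101 + 1 = 0100011 (i.e. 35).
  0100110
+ 0100011
= 1001001
Result 1001001: MSB = 1 → 73 − 128 = -55.
Both addends (after negating the subtrahend) are non-negative but the stored result is negative: signed overflow. The true value 38 − (-35) = 73 lies outside [-64, 63].

-55; overflow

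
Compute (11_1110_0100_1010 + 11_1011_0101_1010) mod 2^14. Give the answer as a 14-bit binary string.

  11111001001010
+ 11101101011010
= 11100110100100  (discard carry-out 1)

11100110100100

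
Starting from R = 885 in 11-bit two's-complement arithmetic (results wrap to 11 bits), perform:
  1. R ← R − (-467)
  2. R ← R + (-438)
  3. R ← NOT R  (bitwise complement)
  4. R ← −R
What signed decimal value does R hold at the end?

915

Start: R = 885 = 01101110101.
R = 885 − (-467) = 1352; wraps to -696 = 10101001000
R = -696 + (-438) = -1134; wraps to 914 = 01110010010
R = NOT 01110010010 = 10001101101 = -915
R = −(-915) = 915 = 01110010011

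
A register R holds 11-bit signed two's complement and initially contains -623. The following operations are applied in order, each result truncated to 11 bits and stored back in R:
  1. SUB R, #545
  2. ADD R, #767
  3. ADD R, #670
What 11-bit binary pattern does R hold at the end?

00100001101

Start: R = -623 = 10110010001.
R = -623 − 545 = -1168; wraps to 880 = 01101110000
R = 880 + 767 = 1647; wraps to -401 = 11001101111
R = -401 + 670 = 269 = 00100001101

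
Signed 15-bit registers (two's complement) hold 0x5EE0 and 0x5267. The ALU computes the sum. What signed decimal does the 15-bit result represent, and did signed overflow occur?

0x5EE0 = 101111011100000 = -8480 (signed)
0x5267 = 101001001100111 = -11673 (signed)
  101111011100000
+ 101001001100111
= 011000101000111  (discard carry-out 1)
Result 011000101000111: MSB = 0 → value 12615.
Both addends are negative but the stored result is non-negative: signed overflow. The true value -8480 + (-11673) = -20153 lies outside [-16384, 16383].

12615; overflow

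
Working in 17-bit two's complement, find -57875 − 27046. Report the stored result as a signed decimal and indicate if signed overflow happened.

46151; overflow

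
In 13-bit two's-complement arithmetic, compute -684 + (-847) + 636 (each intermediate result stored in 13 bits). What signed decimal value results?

-684 + (-847) = -1531 (1101000000101)
-1531 + 636 = -895 (1110010000001)

-895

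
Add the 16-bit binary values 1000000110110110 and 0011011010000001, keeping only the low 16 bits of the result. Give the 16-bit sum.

1011100000110111

  1000000110110110
+ 0011011010000001
= 1011100000110111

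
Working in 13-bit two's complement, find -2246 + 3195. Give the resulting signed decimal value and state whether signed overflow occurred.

949; no overflow

-2246 → 1011100111010
3195 → 0110001111011
  1011100111010
+ 0110001111011
= 0001110110101  (discard carry-out 1)
Result 0001110110101: MSB = 0 → value 949.
Addends have opposite signs, so signed overflow cannot occur.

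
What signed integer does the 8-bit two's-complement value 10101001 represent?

MSB is 1, so the value is negative.
Unsigned reading: 169. Subtract 2^8 = 256: 169 − 256 = -87.

-87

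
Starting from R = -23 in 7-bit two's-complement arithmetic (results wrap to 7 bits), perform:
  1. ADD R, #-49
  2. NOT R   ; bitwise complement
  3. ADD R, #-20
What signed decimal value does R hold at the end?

Start: R = -23 = 1101001.
R = -23 + (-49) = -72; wraps to 56 = 0111000
R = NOT 0111000 = 1000111 = -57
R = -57 + (-20) = -77; wraps to 51 = 0110011

51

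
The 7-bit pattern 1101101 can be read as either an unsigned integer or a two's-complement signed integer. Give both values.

unsigned = 109, signed = -19

Unsigned: 1101101 = 109.
Signed: MSB=1 → 109 − 128 = -19.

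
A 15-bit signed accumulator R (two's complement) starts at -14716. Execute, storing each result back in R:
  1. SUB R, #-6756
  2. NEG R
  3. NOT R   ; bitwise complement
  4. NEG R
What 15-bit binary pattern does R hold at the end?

001111100011001

Start: R = -14716 = 100011010000100.
R = -14716 − (-6756) = -7960 = 110000011101000
R = −(-7960) = 7960 = 001111100011000
R = NOT 001111100011000 = 110000011100111 = -7961
R = −(-7961) = 7961 = 001111100011001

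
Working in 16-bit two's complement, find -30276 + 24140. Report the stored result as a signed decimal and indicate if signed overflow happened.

-6136; no overflow

-30276 → 1000100110111100
24140 → 0101111001001100
  1000100110111100
+ 0101111001001100
= 1110100000001000
Result 1110100000001000: MSB = 1 → 59400 − 65536 = -6136.
Addends have opposite signs, so signed overflow cannot occur.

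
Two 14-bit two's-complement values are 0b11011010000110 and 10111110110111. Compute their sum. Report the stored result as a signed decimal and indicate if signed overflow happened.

-6595; no overflow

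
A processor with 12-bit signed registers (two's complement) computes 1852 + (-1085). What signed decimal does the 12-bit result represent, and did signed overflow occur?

1852 → 011100111100
-1085 → 101111000011
  011100111100
+ 101111000011
= 001011111111  (discard carry-out 1)
Result 001011111111: MSB = 0 → value 767.
Addends have opposite signs, so signed overflow cannot occur.

767; no overflow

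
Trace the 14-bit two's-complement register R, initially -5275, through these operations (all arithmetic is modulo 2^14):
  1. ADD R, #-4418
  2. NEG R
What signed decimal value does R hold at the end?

Start: R = -5275 = 10101101100101.
R = -5275 + (-4418) = -9693; wraps to 6691 = 01101000100011
R = −(6691) = -6691 = 10010111011101

-6691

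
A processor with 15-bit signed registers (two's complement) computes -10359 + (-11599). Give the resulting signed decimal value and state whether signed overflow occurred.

10810; overflow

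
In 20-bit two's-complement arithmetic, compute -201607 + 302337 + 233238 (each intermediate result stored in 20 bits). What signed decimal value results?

333968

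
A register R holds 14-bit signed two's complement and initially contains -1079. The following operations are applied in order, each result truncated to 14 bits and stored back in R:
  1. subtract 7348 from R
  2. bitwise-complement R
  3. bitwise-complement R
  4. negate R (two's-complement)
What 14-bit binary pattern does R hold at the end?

10000011101011

Start: R = -1079 = 11101111001001.
R = -1079 − 7348 = -8427; wraps to 7957 = 01111100010101
R = NOT 01111100010101 = 10000011101010 = -7958
R = NOT 10000011101010 = 01111100010101 = 7957
R = −(7957) = -7957 = 10000011101011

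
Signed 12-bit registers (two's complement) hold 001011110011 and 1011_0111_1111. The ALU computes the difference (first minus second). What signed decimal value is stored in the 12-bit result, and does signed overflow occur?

1908; no overflow

001011110011 = 755 (signed)
1011_0111_1111 → 101101111111 = -1153 (signed)
Subtract via negate-and-add: invert 101101111111 + 1 = 010010000001 (i.e. 1153).
  001011110011
+ 010010000001
= 011101110100
Result 011101110100: MSB = 0 → value 1908.
Both addends (after negating the subtrahend) are non-negative and so is the stored result: no signed overflow.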